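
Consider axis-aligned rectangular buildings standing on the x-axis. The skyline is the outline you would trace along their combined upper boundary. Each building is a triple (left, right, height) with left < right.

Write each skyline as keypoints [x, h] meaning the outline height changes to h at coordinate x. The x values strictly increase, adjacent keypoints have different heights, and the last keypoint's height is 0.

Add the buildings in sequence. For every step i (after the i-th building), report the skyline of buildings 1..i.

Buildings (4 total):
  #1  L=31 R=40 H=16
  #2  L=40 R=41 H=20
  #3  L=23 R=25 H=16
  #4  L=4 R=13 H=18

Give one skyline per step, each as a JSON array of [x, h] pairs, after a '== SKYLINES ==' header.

== SKYLINES ==
[[31,16],[40,0]]
[[31,16],[40,20],[41,0]]
[[23,16],[25,0],[31,16],[40,20],[41,0]]
[[4,18],[13,0],[23,16],[25,0],[31,16],[40,20],[41,0]]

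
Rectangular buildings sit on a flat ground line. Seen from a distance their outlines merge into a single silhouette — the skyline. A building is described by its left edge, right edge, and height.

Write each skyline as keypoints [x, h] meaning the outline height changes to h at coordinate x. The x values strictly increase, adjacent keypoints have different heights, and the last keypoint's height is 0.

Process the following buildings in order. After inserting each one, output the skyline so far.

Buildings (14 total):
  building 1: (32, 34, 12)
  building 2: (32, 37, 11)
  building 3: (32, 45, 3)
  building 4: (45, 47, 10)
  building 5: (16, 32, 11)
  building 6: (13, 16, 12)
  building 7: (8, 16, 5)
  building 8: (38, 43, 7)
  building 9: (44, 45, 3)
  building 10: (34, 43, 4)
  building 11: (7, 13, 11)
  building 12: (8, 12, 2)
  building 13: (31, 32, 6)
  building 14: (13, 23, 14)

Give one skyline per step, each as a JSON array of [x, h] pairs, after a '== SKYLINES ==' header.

== SKYLINES ==
[[32,12],[34,0]]
[[32,12],[34,11],[37,0]]
[[32,12],[34,11],[37,3],[45,0]]
[[32,12],[34,11],[37,3],[45,10],[47,0]]
[[16,11],[32,12],[34,11],[37,3],[45,10],[47,0]]
[[13,12],[16,11],[32,12],[34,11],[37,3],[45,10],[47,0]]
[[8,5],[13,12],[16,11],[32,12],[34,11],[37,3],[45,10],[47,0]]
[[8,5],[13,12],[16,11],[32,12],[34,11],[37,3],[38,7],[43,3],[45,10],[47,0]]
[[8,5],[13,12],[16,11],[32,12],[34,11],[37,3],[38,7],[43,3],[45,10],[47,0]]
[[8,5],[13,12],[16,11],[32,12],[34,11],[37,4],[38,7],[43,3],[45,10],[47,0]]
[[7,11],[13,12],[16,11],[32,12],[34,11],[37,4],[38,7],[43,3],[45,10],[47,0]]
[[7,11],[13,12],[16,11],[32,12],[34,11],[37,4],[38,7],[43,3],[45,10],[47,0]]
[[7,11],[13,12],[16,11],[32,12],[34,11],[37,4],[38,7],[43,3],[45,10],[47,0]]
[[7,11],[13,14],[23,11],[32,12],[34,11],[37,4],[38,7],[43,3],[45,10],[47,0]]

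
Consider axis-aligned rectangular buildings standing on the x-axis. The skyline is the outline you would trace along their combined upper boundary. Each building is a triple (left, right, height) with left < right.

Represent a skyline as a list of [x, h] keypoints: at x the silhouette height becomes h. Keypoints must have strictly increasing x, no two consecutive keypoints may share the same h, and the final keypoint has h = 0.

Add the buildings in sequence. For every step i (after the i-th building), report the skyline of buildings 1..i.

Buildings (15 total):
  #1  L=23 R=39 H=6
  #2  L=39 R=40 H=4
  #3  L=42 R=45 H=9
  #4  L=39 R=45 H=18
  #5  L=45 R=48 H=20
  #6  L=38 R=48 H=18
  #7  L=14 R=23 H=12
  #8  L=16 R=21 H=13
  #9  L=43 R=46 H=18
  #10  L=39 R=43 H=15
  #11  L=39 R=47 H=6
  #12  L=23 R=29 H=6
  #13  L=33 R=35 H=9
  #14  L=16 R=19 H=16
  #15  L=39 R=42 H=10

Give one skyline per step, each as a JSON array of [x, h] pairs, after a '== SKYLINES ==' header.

== SKYLINES ==
[[23,6],[39,0]]
[[23,6],[39,4],[40,0]]
[[23,6],[39,4],[40,0],[42,9],[45,0]]
[[23,6],[39,18],[45,0]]
[[23,6],[39,18],[45,20],[48,0]]
[[23,6],[38,18],[45,20],[48,0]]
[[14,12],[23,6],[38,18],[45,20],[48,0]]
[[14,12],[16,13],[21,12],[23,6],[38,18],[45,20],[48,0]]
[[14,12],[16,13],[21,12],[23,6],[38,18],[45,20],[48,0]]
[[14,12],[16,13],[21,12],[23,6],[38,18],[45,20],[48,0]]
[[14,12],[16,13],[21,12],[23,6],[38,18],[45,20],[48,0]]
[[14,12],[16,13],[21,12],[23,6],[38,18],[45,20],[48,0]]
[[14,12],[16,13],[21,12],[23,6],[33,9],[35,6],[38,18],[45,20],[48,0]]
[[14,12],[16,16],[19,13],[21,12],[23,6],[33,9],[35,6],[38,18],[45,20],[48,0]]
[[14,12],[16,16],[19,13],[21,12],[23,6],[33,9],[35,6],[38,18],[45,20],[48,0]]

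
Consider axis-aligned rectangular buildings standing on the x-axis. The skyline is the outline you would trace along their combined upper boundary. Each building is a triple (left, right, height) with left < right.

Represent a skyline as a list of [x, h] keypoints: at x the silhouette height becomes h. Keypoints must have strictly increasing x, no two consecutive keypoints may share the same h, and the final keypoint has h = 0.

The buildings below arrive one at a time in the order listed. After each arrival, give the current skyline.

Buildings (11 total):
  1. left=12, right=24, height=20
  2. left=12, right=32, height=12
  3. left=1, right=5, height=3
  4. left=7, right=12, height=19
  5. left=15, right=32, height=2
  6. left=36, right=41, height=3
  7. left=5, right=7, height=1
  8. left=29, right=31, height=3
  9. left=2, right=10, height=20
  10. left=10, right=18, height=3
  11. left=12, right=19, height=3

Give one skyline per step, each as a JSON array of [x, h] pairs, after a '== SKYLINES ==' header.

== SKYLINES ==
[[12,20],[24,0]]
[[12,20],[24,12],[32,0]]
[[1,3],[5,0],[12,20],[24,12],[32,0]]
[[1,3],[5,0],[7,19],[12,20],[24,12],[32,0]]
[[1,3],[5,0],[7,19],[12,20],[24,12],[32,0]]
[[1,3],[5,0],[7,19],[12,20],[24,12],[32,0],[36,3],[41,0]]
[[1,3],[5,1],[7,19],[12,20],[24,12],[32,0],[36,3],[41,0]]
[[1,3],[5,1],[7,19],[12,20],[24,12],[32,0],[36,3],[41,0]]
[[1,3],[2,20],[10,19],[12,20],[24,12],[32,0],[36,3],[41,0]]
[[1,3],[2,20],[10,19],[12,20],[24,12],[32,0],[36,3],[41,0]]
[[1,3],[2,20],[10,19],[12,20],[24,12],[32,0],[36,3],[41,0]]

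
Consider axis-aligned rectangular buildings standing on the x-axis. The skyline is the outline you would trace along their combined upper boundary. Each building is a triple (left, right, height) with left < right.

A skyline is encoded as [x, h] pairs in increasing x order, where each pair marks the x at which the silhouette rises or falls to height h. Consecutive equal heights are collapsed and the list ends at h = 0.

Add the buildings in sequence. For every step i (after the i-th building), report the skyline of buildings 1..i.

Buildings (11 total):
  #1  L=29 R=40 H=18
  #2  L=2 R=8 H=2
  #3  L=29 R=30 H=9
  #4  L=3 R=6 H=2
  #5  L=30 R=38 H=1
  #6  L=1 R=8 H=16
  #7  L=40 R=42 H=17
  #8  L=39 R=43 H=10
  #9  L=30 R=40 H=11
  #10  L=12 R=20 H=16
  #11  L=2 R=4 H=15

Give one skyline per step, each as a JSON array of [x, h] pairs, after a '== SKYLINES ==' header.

== SKYLINES ==
[[29,18],[40,0]]
[[2,2],[8,0],[29,18],[40,0]]
[[2,2],[8,0],[29,18],[40,0]]
[[2,2],[8,0],[29,18],[40,0]]
[[2,2],[8,0],[29,18],[40,0]]
[[1,16],[8,0],[29,18],[40,0]]
[[1,16],[8,0],[29,18],[40,17],[42,0]]
[[1,16],[8,0],[29,18],[40,17],[42,10],[43,0]]
[[1,16],[8,0],[29,18],[40,17],[42,10],[43,0]]
[[1,16],[8,0],[12,16],[20,0],[29,18],[40,17],[42,10],[43,0]]
[[1,16],[8,0],[12,16],[20,0],[29,18],[40,17],[42,10],[43,0]]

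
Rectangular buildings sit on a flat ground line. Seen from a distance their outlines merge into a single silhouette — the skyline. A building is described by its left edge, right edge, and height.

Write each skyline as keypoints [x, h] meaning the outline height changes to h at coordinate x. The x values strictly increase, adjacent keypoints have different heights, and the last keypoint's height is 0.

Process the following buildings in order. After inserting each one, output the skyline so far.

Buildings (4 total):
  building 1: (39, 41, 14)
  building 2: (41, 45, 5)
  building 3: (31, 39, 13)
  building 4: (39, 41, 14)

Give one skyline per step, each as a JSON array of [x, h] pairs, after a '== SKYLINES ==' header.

== SKYLINES ==
[[39,14],[41,0]]
[[39,14],[41,5],[45,0]]
[[31,13],[39,14],[41,5],[45,0]]
[[31,13],[39,14],[41,5],[45,0]]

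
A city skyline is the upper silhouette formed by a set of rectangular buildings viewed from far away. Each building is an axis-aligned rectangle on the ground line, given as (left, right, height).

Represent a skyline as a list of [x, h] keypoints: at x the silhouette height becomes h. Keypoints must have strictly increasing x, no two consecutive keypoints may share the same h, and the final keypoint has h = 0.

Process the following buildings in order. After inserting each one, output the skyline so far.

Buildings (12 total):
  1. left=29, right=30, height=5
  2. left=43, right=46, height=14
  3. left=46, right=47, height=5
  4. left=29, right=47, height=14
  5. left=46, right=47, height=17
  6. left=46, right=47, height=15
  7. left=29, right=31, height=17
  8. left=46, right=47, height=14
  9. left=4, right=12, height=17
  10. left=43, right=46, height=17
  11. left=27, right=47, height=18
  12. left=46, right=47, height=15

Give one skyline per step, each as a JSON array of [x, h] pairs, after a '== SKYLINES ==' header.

== SKYLINES ==
[[29,5],[30,0]]
[[29,5],[30,0],[43,14],[46,0]]
[[29,5],[30,0],[43,14],[46,5],[47,0]]
[[29,14],[47,0]]
[[29,14],[46,17],[47,0]]
[[29,14],[46,17],[47,0]]
[[29,17],[31,14],[46,17],[47,0]]
[[29,17],[31,14],[46,17],[47,0]]
[[4,17],[12,0],[29,17],[31,14],[46,17],[47,0]]
[[4,17],[12,0],[29,17],[31,14],[43,17],[47,0]]
[[4,17],[12,0],[27,18],[47,0]]
[[4,17],[12,0],[27,18],[47,0]]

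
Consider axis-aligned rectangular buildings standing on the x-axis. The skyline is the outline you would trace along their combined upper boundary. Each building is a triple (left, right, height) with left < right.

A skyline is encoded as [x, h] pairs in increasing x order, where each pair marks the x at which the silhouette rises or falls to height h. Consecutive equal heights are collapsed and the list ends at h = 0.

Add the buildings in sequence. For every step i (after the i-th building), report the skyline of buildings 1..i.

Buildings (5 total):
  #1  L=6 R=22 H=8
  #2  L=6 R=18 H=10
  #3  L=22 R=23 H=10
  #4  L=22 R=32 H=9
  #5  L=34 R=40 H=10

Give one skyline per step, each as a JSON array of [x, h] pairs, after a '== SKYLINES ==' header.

== SKYLINES ==
[[6,8],[22,0]]
[[6,10],[18,8],[22,0]]
[[6,10],[18,8],[22,10],[23,0]]
[[6,10],[18,8],[22,10],[23,9],[32,0]]
[[6,10],[18,8],[22,10],[23,9],[32,0],[34,10],[40,0]]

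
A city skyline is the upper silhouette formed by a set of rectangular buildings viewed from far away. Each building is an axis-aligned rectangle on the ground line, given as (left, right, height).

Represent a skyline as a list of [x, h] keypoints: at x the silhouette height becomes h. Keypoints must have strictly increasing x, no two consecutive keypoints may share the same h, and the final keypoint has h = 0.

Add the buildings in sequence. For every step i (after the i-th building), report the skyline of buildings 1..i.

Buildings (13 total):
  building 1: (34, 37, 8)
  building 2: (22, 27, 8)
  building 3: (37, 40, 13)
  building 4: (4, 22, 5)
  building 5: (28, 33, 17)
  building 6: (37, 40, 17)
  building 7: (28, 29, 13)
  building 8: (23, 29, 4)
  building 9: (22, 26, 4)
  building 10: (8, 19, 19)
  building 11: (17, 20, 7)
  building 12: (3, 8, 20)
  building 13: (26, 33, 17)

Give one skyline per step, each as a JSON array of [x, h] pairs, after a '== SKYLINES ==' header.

== SKYLINES ==
[[34,8],[37,0]]
[[22,8],[27,0],[34,8],[37,0]]
[[22,8],[27,0],[34,8],[37,13],[40,0]]
[[4,5],[22,8],[27,0],[34,8],[37,13],[40,0]]
[[4,5],[22,8],[27,0],[28,17],[33,0],[34,8],[37,13],[40,0]]
[[4,5],[22,8],[27,0],[28,17],[33,0],[34,8],[37,17],[40,0]]
[[4,5],[22,8],[27,0],[28,17],[33,0],[34,8],[37,17],[40,0]]
[[4,5],[22,8],[27,4],[28,17],[33,0],[34,8],[37,17],[40,0]]
[[4,5],[22,8],[27,4],[28,17],[33,0],[34,8],[37,17],[40,0]]
[[4,5],[8,19],[19,5],[22,8],[27,4],[28,17],[33,0],[34,8],[37,17],[40,0]]
[[4,5],[8,19],[19,7],[20,5],[22,8],[27,4],[28,17],[33,0],[34,8],[37,17],[40,0]]
[[3,20],[8,19],[19,7],[20,5],[22,8],[27,4],[28,17],[33,0],[34,8],[37,17],[40,0]]
[[3,20],[8,19],[19,7],[20,5],[22,8],[26,17],[33,0],[34,8],[37,17],[40,0]]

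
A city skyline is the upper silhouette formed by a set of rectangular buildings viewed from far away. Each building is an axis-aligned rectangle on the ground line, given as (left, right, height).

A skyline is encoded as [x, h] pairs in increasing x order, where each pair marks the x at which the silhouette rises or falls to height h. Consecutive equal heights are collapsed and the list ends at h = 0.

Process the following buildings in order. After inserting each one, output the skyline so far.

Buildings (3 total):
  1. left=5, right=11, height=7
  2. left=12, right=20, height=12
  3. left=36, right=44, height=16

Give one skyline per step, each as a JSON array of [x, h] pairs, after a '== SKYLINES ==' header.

== SKYLINES ==
[[5,7],[11,0]]
[[5,7],[11,0],[12,12],[20,0]]
[[5,7],[11,0],[12,12],[20,0],[36,16],[44,0]]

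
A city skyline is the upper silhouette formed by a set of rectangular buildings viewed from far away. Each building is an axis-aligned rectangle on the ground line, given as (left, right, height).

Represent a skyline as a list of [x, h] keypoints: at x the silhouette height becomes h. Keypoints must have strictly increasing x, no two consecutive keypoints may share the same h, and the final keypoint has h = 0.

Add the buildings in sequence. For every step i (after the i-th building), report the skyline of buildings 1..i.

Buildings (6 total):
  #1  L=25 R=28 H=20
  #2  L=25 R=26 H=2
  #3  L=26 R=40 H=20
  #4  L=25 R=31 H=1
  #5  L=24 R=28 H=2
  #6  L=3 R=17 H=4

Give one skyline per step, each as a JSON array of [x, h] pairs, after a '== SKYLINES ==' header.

== SKYLINES ==
[[25,20],[28,0]]
[[25,20],[28,0]]
[[25,20],[40,0]]
[[25,20],[40,0]]
[[24,2],[25,20],[40,0]]
[[3,4],[17,0],[24,2],[25,20],[40,0]]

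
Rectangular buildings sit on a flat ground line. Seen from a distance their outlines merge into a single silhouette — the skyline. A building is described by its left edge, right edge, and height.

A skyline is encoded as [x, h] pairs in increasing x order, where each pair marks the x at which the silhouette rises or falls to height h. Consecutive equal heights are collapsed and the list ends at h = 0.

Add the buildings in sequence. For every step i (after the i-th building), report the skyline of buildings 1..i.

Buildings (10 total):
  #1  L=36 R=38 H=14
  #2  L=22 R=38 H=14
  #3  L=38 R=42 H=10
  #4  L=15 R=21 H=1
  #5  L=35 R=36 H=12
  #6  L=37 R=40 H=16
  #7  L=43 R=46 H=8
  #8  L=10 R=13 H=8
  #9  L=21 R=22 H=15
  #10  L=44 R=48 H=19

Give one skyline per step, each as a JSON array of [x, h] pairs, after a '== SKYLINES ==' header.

== SKYLINES ==
[[36,14],[38,0]]
[[22,14],[38,0]]
[[22,14],[38,10],[42,0]]
[[15,1],[21,0],[22,14],[38,10],[42,0]]
[[15,1],[21,0],[22,14],[38,10],[42,0]]
[[15,1],[21,0],[22,14],[37,16],[40,10],[42,0]]
[[15,1],[21,0],[22,14],[37,16],[40,10],[42,0],[43,8],[46,0]]
[[10,8],[13,0],[15,1],[21,0],[22,14],[37,16],[40,10],[42,0],[43,8],[46,0]]
[[10,8],[13,0],[15,1],[21,15],[22,14],[37,16],[40,10],[42,0],[43,8],[46,0]]
[[10,8],[13,0],[15,1],[21,15],[22,14],[37,16],[40,10],[42,0],[43,8],[44,19],[48,0]]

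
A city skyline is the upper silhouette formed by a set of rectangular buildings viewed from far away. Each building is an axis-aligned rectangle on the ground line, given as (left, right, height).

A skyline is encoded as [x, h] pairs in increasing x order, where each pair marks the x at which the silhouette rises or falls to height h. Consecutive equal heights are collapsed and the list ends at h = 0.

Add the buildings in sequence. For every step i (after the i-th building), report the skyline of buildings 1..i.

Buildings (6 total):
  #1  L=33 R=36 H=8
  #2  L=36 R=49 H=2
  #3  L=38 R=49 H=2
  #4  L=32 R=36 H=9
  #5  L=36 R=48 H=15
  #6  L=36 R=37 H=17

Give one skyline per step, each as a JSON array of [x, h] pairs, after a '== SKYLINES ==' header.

== SKYLINES ==
[[33,8],[36,0]]
[[33,8],[36,2],[49,0]]
[[33,8],[36,2],[49,0]]
[[32,9],[36,2],[49,0]]
[[32,9],[36,15],[48,2],[49,0]]
[[32,9],[36,17],[37,15],[48,2],[49,0]]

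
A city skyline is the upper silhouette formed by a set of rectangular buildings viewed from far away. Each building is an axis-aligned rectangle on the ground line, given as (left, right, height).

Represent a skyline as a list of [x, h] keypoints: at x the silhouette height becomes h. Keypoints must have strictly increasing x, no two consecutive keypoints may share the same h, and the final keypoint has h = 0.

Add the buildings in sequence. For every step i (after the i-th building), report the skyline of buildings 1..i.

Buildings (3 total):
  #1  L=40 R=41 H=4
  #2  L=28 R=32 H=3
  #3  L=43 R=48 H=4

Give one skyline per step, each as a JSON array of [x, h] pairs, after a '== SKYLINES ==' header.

== SKYLINES ==
[[40,4],[41,0]]
[[28,3],[32,0],[40,4],[41,0]]
[[28,3],[32,0],[40,4],[41,0],[43,4],[48,0]]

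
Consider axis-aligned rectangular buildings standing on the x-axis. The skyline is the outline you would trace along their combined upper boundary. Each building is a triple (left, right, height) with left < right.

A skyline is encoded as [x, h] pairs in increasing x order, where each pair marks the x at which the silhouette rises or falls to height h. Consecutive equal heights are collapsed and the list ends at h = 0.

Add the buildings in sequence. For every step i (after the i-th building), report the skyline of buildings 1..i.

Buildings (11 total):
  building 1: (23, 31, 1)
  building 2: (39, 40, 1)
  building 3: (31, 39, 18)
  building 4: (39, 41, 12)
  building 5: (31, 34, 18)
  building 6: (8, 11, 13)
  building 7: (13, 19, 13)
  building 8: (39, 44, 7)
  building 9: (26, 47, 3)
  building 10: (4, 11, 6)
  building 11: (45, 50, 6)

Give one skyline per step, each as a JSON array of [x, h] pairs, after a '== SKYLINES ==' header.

== SKYLINES ==
[[23,1],[31,0]]
[[23,1],[31,0],[39,1],[40,0]]
[[23,1],[31,18],[39,1],[40,0]]
[[23,1],[31,18],[39,12],[41,0]]
[[23,1],[31,18],[39,12],[41,0]]
[[8,13],[11,0],[23,1],[31,18],[39,12],[41,0]]
[[8,13],[11,0],[13,13],[19,0],[23,1],[31,18],[39,12],[41,0]]
[[8,13],[11,0],[13,13],[19,0],[23,1],[31,18],[39,12],[41,7],[44,0]]
[[8,13],[11,0],[13,13],[19,0],[23,1],[26,3],[31,18],[39,12],[41,7],[44,3],[47,0]]
[[4,6],[8,13],[11,0],[13,13],[19,0],[23,1],[26,3],[31,18],[39,12],[41,7],[44,3],[47,0]]
[[4,6],[8,13],[11,0],[13,13],[19,0],[23,1],[26,3],[31,18],[39,12],[41,7],[44,3],[45,6],[50,0]]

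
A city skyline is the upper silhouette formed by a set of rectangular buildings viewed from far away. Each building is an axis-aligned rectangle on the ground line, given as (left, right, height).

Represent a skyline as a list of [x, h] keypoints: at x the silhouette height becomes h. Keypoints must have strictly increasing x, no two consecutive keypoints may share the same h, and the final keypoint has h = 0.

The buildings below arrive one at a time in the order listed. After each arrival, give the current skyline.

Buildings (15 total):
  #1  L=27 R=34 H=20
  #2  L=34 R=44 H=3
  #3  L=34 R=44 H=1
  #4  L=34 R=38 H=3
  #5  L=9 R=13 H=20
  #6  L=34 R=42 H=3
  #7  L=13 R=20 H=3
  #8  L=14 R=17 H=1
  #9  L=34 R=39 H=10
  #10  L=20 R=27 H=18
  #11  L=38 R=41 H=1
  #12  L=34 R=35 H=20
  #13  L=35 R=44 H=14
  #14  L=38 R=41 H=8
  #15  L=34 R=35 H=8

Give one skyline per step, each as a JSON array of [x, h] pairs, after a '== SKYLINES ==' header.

== SKYLINES ==
[[27,20],[34,0]]
[[27,20],[34,3],[44,0]]
[[27,20],[34,3],[44,0]]
[[27,20],[34,3],[44,0]]
[[9,20],[13,0],[27,20],[34,3],[44,0]]
[[9,20],[13,0],[27,20],[34,3],[44,0]]
[[9,20],[13,3],[20,0],[27,20],[34,3],[44,0]]
[[9,20],[13,3],[20,0],[27,20],[34,3],[44,0]]
[[9,20],[13,3],[20,0],[27,20],[34,10],[39,3],[44,0]]
[[9,20],[13,3],[20,18],[27,20],[34,10],[39,3],[44,0]]
[[9,20],[13,3],[20,18],[27,20],[34,10],[39,3],[44,0]]
[[9,20],[13,3],[20,18],[27,20],[35,10],[39,3],[44,0]]
[[9,20],[13,3],[20,18],[27,20],[35,14],[44,0]]
[[9,20],[13,3],[20,18],[27,20],[35,14],[44,0]]
[[9,20],[13,3],[20,18],[27,20],[35,14],[44,0]]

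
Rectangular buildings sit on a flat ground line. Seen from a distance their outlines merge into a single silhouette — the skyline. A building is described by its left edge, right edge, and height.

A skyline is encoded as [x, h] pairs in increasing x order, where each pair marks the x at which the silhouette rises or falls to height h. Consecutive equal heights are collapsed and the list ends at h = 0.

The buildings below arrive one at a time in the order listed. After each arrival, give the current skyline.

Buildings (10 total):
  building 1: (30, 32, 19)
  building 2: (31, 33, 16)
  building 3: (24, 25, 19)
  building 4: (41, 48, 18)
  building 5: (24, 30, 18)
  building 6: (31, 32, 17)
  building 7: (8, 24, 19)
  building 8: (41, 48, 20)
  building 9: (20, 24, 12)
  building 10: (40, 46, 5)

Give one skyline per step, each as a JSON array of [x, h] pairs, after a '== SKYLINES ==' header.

== SKYLINES ==
[[30,19],[32,0]]
[[30,19],[32,16],[33,0]]
[[24,19],[25,0],[30,19],[32,16],[33,0]]
[[24,19],[25,0],[30,19],[32,16],[33,0],[41,18],[48,0]]
[[24,19],[25,18],[30,19],[32,16],[33,0],[41,18],[48,0]]
[[24,19],[25,18],[30,19],[32,16],[33,0],[41,18],[48,0]]
[[8,19],[25,18],[30,19],[32,16],[33,0],[41,18],[48,0]]
[[8,19],[25,18],[30,19],[32,16],[33,0],[41,20],[48,0]]
[[8,19],[25,18],[30,19],[32,16],[33,0],[41,20],[48,0]]
[[8,19],[25,18],[30,19],[32,16],[33,0],[40,5],[41,20],[48,0]]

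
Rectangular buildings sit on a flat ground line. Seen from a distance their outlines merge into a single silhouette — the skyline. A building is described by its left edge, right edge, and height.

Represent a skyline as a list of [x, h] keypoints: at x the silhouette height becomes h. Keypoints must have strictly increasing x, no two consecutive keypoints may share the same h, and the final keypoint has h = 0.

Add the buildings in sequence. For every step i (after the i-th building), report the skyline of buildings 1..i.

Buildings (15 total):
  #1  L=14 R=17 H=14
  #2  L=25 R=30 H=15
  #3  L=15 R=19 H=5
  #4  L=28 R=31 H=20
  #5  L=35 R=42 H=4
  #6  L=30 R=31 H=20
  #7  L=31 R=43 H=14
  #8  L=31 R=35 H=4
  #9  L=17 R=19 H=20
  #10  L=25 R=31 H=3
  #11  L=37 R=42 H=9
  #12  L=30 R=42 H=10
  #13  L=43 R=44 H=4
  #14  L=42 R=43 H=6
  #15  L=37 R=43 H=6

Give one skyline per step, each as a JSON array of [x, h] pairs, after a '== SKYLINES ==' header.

== SKYLINES ==
[[14,14],[17,0]]
[[14,14],[17,0],[25,15],[30,0]]
[[14,14],[17,5],[19,0],[25,15],[30,0]]
[[14,14],[17,5],[19,0],[25,15],[28,20],[31,0]]
[[14,14],[17,5],[19,0],[25,15],[28,20],[31,0],[35,4],[42,0]]
[[14,14],[17,5],[19,0],[25,15],[28,20],[31,0],[35,4],[42,0]]
[[14,14],[17,5],[19,0],[25,15],[28,20],[31,14],[43,0]]
[[14,14],[17,5],[19,0],[25,15],[28,20],[31,14],[43,0]]
[[14,14],[17,20],[19,0],[25,15],[28,20],[31,14],[43,0]]
[[14,14],[17,20],[19,0],[25,15],[28,20],[31,14],[43,0]]
[[14,14],[17,20],[19,0],[25,15],[28,20],[31,14],[43,0]]
[[14,14],[17,20],[19,0],[25,15],[28,20],[31,14],[43,0]]
[[14,14],[17,20],[19,0],[25,15],[28,20],[31,14],[43,4],[44,0]]
[[14,14],[17,20],[19,0],[25,15],[28,20],[31,14],[43,4],[44,0]]
[[14,14],[17,20],[19,0],[25,15],[28,20],[31,14],[43,4],[44,0]]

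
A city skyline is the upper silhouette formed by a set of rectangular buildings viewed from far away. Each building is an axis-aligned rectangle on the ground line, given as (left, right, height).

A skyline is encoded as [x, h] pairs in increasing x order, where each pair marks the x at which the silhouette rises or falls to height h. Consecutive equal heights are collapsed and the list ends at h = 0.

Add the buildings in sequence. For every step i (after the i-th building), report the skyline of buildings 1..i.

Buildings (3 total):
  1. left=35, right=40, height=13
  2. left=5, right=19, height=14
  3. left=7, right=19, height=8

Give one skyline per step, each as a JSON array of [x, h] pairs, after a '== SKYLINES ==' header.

== SKYLINES ==
[[35,13],[40,0]]
[[5,14],[19,0],[35,13],[40,0]]
[[5,14],[19,0],[35,13],[40,0]]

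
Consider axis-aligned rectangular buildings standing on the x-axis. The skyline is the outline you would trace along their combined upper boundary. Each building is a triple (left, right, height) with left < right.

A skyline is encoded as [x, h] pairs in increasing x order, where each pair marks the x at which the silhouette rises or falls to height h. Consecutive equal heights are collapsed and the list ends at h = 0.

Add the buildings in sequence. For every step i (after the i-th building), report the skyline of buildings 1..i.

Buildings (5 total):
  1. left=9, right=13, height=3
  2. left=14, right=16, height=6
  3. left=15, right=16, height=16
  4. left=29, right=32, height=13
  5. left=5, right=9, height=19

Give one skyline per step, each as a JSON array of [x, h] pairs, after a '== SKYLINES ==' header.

== SKYLINES ==
[[9,3],[13,0]]
[[9,3],[13,0],[14,6],[16,0]]
[[9,3],[13,0],[14,6],[15,16],[16,0]]
[[9,3],[13,0],[14,6],[15,16],[16,0],[29,13],[32,0]]
[[5,19],[9,3],[13,0],[14,6],[15,16],[16,0],[29,13],[32,0]]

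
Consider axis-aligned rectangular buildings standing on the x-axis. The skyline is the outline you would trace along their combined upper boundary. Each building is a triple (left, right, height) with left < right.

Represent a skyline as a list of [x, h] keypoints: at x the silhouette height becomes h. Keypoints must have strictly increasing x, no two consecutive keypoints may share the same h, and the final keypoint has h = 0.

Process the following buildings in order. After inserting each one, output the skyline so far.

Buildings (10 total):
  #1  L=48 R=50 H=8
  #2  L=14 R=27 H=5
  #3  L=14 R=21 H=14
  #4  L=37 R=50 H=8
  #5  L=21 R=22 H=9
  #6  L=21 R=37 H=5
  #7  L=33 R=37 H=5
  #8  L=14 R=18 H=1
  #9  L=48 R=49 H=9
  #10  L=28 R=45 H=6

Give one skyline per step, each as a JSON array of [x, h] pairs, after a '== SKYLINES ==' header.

== SKYLINES ==
[[48,8],[50,0]]
[[14,5],[27,0],[48,8],[50,0]]
[[14,14],[21,5],[27,0],[48,8],[50,0]]
[[14,14],[21,5],[27,0],[37,8],[50,0]]
[[14,14],[21,9],[22,5],[27,0],[37,8],[50,0]]
[[14,14],[21,9],[22,5],[37,8],[50,0]]
[[14,14],[21,9],[22,5],[37,8],[50,0]]
[[14,14],[21,9],[22,5],[37,8],[50,0]]
[[14,14],[21,9],[22,5],[37,8],[48,9],[49,8],[50,0]]
[[14,14],[21,9],[22,5],[28,6],[37,8],[48,9],[49,8],[50,0]]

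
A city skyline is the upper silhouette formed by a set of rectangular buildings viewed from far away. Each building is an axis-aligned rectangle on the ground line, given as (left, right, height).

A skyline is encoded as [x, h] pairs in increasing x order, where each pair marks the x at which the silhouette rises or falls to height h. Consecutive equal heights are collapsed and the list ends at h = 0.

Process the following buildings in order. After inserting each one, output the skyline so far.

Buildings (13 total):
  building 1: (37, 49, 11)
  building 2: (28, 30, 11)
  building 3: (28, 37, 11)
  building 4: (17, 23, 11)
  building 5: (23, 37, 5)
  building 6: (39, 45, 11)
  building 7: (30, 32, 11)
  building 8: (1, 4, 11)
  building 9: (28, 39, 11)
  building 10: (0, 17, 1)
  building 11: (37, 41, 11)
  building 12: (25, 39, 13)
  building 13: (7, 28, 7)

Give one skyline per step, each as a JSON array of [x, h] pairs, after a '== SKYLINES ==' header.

== SKYLINES ==
[[37,11],[49,0]]
[[28,11],[30,0],[37,11],[49,0]]
[[28,11],[49,0]]
[[17,11],[23,0],[28,11],[49,0]]
[[17,11],[23,5],[28,11],[49,0]]
[[17,11],[23,5],[28,11],[49,0]]
[[17,11],[23,5],[28,11],[49,0]]
[[1,11],[4,0],[17,11],[23,5],[28,11],[49,0]]
[[1,11],[4,0],[17,11],[23,5],[28,11],[49,0]]
[[0,1],[1,11],[4,1],[17,11],[23,5],[28,11],[49,0]]
[[0,1],[1,11],[4,1],[17,11],[23,5],[28,11],[49,0]]
[[0,1],[1,11],[4,1],[17,11],[23,5],[25,13],[39,11],[49,0]]
[[0,1],[1,11],[4,1],[7,7],[17,11],[23,7],[25,13],[39,11],[49,0]]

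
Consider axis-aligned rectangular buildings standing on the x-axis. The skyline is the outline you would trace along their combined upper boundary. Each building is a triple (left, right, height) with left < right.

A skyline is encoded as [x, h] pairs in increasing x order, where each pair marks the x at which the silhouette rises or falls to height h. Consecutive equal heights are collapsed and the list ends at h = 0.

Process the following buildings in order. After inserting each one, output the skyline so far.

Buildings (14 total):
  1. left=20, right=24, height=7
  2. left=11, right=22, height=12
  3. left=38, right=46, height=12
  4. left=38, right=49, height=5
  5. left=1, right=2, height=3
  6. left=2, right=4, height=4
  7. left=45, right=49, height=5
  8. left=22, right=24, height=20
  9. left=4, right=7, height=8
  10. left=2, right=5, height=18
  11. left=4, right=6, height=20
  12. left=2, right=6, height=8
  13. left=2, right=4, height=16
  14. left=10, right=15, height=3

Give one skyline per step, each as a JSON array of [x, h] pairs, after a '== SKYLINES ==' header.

== SKYLINES ==
[[20,7],[24,0]]
[[11,12],[22,7],[24,0]]
[[11,12],[22,7],[24,0],[38,12],[46,0]]
[[11,12],[22,7],[24,0],[38,12],[46,5],[49,0]]
[[1,3],[2,0],[11,12],[22,7],[24,0],[38,12],[46,5],[49,0]]
[[1,3],[2,4],[4,0],[11,12],[22,7],[24,0],[38,12],[46,5],[49,0]]
[[1,3],[2,4],[4,0],[11,12],[22,7],[24,0],[38,12],[46,5],[49,0]]
[[1,3],[2,4],[4,0],[11,12],[22,20],[24,0],[38,12],[46,5],[49,0]]
[[1,3],[2,4],[4,8],[7,0],[11,12],[22,20],[24,0],[38,12],[46,5],[49,0]]
[[1,3],[2,18],[5,8],[7,0],[11,12],[22,20],[24,0],[38,12],[46,5],[49,0]]
[[1,3],[2,18],[4,20],[6,8],[7,0],[11,12],[22,20],[24,0],[38,12],[46,5],[49,0]]
[[1,3],[2,18],[4,20],[6,8],[7,0],[11,12],[22,20],[24,0],[38,12],[46,5],[49,0]]
[[1,3],[2,18],[4,20],[6,8],[7,0],[11,12],[22,20],[24,0],[38,12],[46,5],[49,0]]
[[1,3],[2,18],[4,20],[6,8],[7,0],[10,3],[11,12],[22,20],[24,0],[38,12],[46,5],[49,0]]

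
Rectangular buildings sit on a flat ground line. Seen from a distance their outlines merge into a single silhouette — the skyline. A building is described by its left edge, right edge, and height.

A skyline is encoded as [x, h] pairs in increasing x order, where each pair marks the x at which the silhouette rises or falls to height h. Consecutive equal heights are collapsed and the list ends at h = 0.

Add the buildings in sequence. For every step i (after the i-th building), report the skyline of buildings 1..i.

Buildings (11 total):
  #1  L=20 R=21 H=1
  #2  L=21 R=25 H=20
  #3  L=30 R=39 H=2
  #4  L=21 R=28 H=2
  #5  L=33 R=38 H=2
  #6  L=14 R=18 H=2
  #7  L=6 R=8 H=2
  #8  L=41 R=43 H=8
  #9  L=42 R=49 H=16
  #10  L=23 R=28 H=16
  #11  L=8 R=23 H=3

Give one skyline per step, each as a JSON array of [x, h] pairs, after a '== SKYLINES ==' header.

== SKYLINES ==
[[20,1],[21,0]]
[[20,1],[21,20],[25,0]]
[[20,1],[21,20],[25,0],[30,2],[39,0]]
[[20,1],[21,20],[25,2],[28,0],[30,2],[39,0]]
[[20,1],[21,20],[25,2],[28,0],[30,2],[39,0]]
[[14,2],[18,0],[20,1],[21,20],[25,2],[28,0],[30,2],[39,0]]
[[6,2],[8,0],[14,2],[18,0],[20,1],[21,20],[25,2],[28,0],[30,2],[39,0]]
[[6,2],[8,0],[14,2],[18,0],[20,1],[21,20],[25,2],[28,0],[30,2],[39,0],[41,8],[43,0]]
[[6,2],[8,0],[14,2],[18,0],[20,1],[21,20],[25,2],[28,0],[30,2],[39,0],[41,8],[42,16],[49,0]]
[[6,2],[8,0],[14,2],[18,0],[20,1],[21,20],[25,16],[28,0],[30,2],[39,0],[41,8],[42,16],[49,0]]
[[6,2],[8,3],[21,20],[25,16],[28,0],[30,2],[39,0],[41,8],[42,16],[49,0]]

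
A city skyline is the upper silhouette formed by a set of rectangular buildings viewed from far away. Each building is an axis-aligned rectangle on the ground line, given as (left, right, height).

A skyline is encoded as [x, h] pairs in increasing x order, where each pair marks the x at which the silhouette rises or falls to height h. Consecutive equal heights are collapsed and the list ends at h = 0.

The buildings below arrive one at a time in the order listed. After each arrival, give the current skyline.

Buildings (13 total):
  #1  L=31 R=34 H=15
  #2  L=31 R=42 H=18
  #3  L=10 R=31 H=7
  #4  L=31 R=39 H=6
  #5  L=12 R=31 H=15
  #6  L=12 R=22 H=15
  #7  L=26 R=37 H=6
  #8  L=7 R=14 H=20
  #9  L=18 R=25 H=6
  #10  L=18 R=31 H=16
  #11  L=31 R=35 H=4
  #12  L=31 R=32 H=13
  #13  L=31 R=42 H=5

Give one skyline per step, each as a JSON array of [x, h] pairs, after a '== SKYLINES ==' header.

== SKYLINES ==
[[31,15],[34,0]]
[[31,18],[42,0]]
[[10,7],[31,18],[42,0]]
[[10,7],[31,18],[42,0]]
[[10,7],[12,15],[31,18],[42,0]]
[[10,7],[12,15],[31,18],[42,0]]
[[10,7],[12,15],[31,18],[42,0]]
[[7,20],[14,15],[31,18],[42,0]]
[[7,20],[14,15],[31,18],[42,0]]
[[7,20],[14,15],[18,16],[31,18],[42,0]]
[[7,20],[14,15],[18,16],[31,18],[42,0]]
[[7,20],[14,15],[18,16],[31,18],[42,0]]
[[7,20],[14,15],[18,16],[31,18],[42,0]]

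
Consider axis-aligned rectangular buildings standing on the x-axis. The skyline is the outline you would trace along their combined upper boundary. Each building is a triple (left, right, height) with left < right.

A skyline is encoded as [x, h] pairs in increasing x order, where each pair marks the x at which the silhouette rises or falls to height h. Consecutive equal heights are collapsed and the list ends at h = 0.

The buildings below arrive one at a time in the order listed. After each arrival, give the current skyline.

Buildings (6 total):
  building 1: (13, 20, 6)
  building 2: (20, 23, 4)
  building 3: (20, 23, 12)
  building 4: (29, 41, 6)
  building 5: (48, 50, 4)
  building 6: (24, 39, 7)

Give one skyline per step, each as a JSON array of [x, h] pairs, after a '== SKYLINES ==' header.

== SKYLINES ==
[[13,6],[20,0]]
[[13,6],[20,4],[23,0]]
[[13,6],[20,12],[23,0]]
[[13,6],[20,12],[23,0],[29,6],[41,0]]
[[13,6],[20,12],[23,0],[29,6],[41,0],[48,4],[50,0]]
[[13,6],[20,12],[23,0],[24,7],[39,6],[41,0],[48,4],[50,0]]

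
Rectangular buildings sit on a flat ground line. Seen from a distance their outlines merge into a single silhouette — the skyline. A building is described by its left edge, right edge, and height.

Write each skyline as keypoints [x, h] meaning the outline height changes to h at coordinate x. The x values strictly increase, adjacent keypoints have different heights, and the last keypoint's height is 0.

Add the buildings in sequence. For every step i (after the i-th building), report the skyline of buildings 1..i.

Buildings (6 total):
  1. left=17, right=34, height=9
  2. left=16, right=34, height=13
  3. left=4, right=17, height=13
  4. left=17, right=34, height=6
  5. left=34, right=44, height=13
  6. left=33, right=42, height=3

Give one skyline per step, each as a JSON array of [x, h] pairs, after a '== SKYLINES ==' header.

== SKYLINES ==
[[17,9],[34,0]]
[[16,13],[34,0]]
[[4,13],[34,0]]
[[4,13],[34,0]]
[[4,13],[44,0]]
[[4,13],[44,0]]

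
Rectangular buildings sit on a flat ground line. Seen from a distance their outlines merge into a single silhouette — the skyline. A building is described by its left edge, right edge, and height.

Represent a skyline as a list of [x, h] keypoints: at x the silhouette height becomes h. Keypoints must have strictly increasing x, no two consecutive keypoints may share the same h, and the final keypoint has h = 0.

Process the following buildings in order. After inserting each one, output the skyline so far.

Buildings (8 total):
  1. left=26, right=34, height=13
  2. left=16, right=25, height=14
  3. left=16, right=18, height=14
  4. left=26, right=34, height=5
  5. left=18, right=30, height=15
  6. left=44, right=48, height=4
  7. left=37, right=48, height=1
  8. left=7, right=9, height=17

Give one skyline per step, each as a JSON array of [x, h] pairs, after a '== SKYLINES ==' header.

== SKYLINES ==
[[26,13],[34,0]]
[[16,14],[25,0],[26,13],[34,0]]
[[16,14],[25,0],[26,13],[34,0]]
[[16,14],[25,0],[26,13],[34,0]]
[[16,14],[18,15],[30,13],[34,0]]
[[16,14],[18,15],[30,13],[34,0],[44,4],[48,0]]
[[16,14],[18,15],[30,13],[34,0],[37,1],[44,4],[48,0]]
[[7,17],[9,0],[16,14],[18,15],[30,13],[34,0],[37,1],[44,4],[48,0]]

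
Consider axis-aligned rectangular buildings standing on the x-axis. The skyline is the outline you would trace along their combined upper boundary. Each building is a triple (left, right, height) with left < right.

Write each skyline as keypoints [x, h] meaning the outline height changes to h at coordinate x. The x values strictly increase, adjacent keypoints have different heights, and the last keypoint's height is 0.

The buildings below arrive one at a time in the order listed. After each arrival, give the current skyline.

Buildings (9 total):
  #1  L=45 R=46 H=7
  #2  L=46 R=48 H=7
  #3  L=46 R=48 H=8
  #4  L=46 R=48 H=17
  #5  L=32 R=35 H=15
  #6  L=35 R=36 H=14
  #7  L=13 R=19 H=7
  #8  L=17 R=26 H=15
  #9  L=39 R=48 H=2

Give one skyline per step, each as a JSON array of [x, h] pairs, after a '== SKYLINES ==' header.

== SKYLINES ==
[[45,7],[46,0]]
[[45,7],[48,0]]
[[45,7],[46,8],[48,0]]
[[45,7],[46,17],[48,0]]
[[32,15],[35,0],[45,7],[46,17],[48,0]]
[[32,15],[35,14],[36,0],[45,7],[46,17],[48,0]]
[[13,7],[19,0],[32,15],[35,14],[36,0],[45,7],[46,17],[48,0]]
[[13,7],[17,15],[26,0],[32,15],[35,14],[36,0],[45,7],[46,17],[48,0]]
[[13,7],[17,15],[26,0],[32,15],[35,14],[36,0],[39,2],[45,7],[46,17],[48,0]]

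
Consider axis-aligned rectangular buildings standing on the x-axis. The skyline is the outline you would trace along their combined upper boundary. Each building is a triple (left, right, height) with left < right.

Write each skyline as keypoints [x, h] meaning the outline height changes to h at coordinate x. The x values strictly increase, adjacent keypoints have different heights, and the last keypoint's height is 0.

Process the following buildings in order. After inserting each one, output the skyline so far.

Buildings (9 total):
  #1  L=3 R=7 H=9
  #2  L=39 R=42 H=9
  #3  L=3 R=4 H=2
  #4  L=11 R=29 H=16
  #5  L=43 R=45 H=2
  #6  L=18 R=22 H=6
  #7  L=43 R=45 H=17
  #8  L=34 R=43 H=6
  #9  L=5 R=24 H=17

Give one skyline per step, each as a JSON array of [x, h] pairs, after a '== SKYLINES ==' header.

== SKYLINES ==
[[3,9],[7,0]]
[[3,9],[7,0],[39,9],[42,0]]
[[3,9],[7,0],[39,9],[42,0]]
[[3,9],[7,0],[11,16],[29,0],[39,9],[42,0]]
[[3,9],[7,0],[11,16],[29,0],[39,9],[42,0],[43,2],[45,0]]
[[3,9],[7,0],[11,16],[29,0],[39,9],[42,0],[43,2],[45,0]]
[[3,9],[7,0],[11,16],[29,0],[39,9],[42,0],[43,17],[45,0]]
[[3,9],[7,0],[11,16],[29,0],[34,6],[39,9],[42,6],[43,17],[45,0]]
[[3,9],[5,17],[24,16],[29,0],[34,6],[39,9],[42,6],[43,17],[45,0]]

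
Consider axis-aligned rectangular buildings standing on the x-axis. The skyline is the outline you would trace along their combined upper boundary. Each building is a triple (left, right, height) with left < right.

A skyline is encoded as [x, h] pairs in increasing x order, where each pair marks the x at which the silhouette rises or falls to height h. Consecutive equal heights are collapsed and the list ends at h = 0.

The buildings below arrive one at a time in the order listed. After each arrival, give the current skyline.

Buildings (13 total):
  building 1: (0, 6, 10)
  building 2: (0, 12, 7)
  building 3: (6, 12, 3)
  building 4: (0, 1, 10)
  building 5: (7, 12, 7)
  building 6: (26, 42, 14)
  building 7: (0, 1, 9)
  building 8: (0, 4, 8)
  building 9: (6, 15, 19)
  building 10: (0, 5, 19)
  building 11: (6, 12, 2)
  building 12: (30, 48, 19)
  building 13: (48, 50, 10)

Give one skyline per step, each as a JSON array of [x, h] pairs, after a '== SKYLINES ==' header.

== SKYLINES ==
[[0,10],[6,0]]
[[0,10],[6,7],[12,0]]
[[0,10],[6,7],[12,0]]
[[0,10],[6,7],[12,0]]
[[0,10],[6,7],[12,0]]
[[0,10],[6,7],[12,0],[26,14],[42,0]]
[[0,10],[6,7],[12,0],[26,14],[42,0]]
[[0,10],[6,7],[12,0],[26,14],[42,0]]
[[0,10],[6,19],[15,0],[26,14],[42,0]]
[[0,19],[5,10],[6,19],[15,0],[26,14],[42,0]]
[[0,19],[5,10],[6,19],[15,0],[26,14],[42,0]]
[[0,19],[5,10],[6,19],[15,0],[26,14],[30,19],[48,0]]
[[0,19],[5,10],[6,19],[15,0],[26,14],[30,19],[48,10],[50,0]]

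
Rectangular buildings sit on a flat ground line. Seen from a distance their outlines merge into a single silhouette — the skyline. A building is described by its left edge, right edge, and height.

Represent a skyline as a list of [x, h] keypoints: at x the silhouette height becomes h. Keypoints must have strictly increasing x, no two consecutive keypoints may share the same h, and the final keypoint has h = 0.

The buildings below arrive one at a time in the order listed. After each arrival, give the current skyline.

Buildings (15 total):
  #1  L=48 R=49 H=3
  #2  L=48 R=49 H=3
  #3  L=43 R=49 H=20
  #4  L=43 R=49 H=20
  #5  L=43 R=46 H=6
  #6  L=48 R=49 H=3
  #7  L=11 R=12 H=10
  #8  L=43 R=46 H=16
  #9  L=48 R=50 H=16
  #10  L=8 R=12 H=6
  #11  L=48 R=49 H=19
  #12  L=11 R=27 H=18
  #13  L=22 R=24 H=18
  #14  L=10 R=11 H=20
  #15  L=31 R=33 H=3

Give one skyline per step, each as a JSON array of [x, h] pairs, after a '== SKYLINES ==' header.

== SKYLINES ==
[[48,3],[49,0]]
[[48,3],[49,0]]
[[43,20],[49,0]]
[[43,20],[49,0]]
[[43,20],[49,0]]
[[43,20],[49,0]]
[[11,10],[12,0],[43,20],[49,0]]
[[11,10],[12,0],[43,20],[49,0]]
[[11,10],[12,0],[43,20],[49,16],[50,0]]
[[8,6],[11,10],[12,0],[43,20],[49,16],[50,0]]
[[8,6],[11,10],[12,0],[43,20],[49,16],[50,0]]
[[8,6],[11,18],[27,0],[43,20],[49,16],[50,0]]
[[8,6],[11,18],[27,0],[43,20],[49,16],[50,0]]
[[8,6],[10,20],[11,18],[27,0],[43,20],[49,16],[50,0]]
[[8,6],[10,20],[11,18],[27,0],[31,3],[33,0],[43,20],[49,16],[50,0]]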